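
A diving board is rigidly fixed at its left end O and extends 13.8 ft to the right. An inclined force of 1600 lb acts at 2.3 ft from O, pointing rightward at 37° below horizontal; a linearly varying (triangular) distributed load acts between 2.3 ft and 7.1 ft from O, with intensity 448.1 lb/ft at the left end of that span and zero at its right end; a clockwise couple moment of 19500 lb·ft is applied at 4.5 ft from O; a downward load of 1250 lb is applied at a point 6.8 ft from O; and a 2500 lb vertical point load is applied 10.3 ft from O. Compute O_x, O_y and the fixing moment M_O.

O_x = -1278 lb, O_y = 5788 lb, M_O = 60160 lb·ft

Resultant of the triangular load: ½ × 448.1 × 4.8 = 1075.44 lb, acting at 3.9 ft from O (one-third of the span from the peak).
ΣF_x = 0: O_x + 1600·cos37° = 0 → O_x = -1278 lb.
ΣF_y = 0: O_y − 1600·sin37° − ½·448.1·4.8 − 1250 − 2500 = 0 → O_y = 5788 lb.
ΣM about O: M_O − 1600·sin37°·2.3 − (½·448.1·4.8)·3.9 − 19500 − 1250·6.8 − 2500·10.3 = 0 → M_O = 60160 lb·ft.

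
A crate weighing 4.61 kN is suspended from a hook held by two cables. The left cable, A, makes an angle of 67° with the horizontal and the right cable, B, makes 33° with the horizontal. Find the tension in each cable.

ΣF_x = 0: −T_A·cos67° + T_B·cos33° = 0 → T_B = 0.465893·T_A.
ΣF_y = 0: T_A·sin67° + T_B·sin33° = 4.61.
Substitute: T_A·(0.920505 + 0.465893·0.544639) = 4.61 → T_A = 3.92592 ≈ 3.926 kN.
Then T_B = 0.465893 × 3.92592 = 1.829 kN.

T_A = 3.926 kN, T_B = 1.829 kN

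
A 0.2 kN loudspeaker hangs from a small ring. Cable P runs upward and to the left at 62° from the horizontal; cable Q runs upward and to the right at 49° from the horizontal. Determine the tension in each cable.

T_P = 0.1405 kN, T_Q = 0.1006 kN

ΣF_x = 0: −T_P·cos62° + T_Q·cos49° = 0 → T_Q = 0.715593·T_P.
ΣF_y = 0: T_P·sin62° + T_Q·sin49° = 0.2.
Substitute: T_P·(0.882948 + 0.715593·0.75471) = 0.2 → T_P = 0.140547 ≈ 0.1405 kN.
Then T_Q = 0.715593 × 0.140547 = 0.1006 kN.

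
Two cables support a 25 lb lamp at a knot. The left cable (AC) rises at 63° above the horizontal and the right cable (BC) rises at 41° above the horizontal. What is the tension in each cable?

ΣF_x = 0: −T_AC·cos63° + T_BC·cos41° = 0 → T_BC = 0.601543·T_AC.
ΣF_y = 0: T_AC·sin63° + T_BC·sin41° = 25.
Substitute: T_AC·(0.891007 + 0.601543·0.656059) = 25 → T_AC = 19.4453 ≈ 19.45 lb.
Then T_BC = 0.601543 × 19.4453 = 11.70 lb.

T_AC = 19.45 lb, T_BC = 11.70 lb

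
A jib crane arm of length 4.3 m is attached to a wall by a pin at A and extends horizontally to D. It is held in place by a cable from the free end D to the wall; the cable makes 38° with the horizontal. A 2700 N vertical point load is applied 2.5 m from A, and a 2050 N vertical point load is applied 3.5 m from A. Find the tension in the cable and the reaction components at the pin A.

ΣM about A: T·sin38°·4.3 − 2700·2.5 − 2050·3.5 = 0 → T = 13925/(4.3·0.615661) = 5259.99 ≈ 5260 N.
ΣF_x = 0: A_x − T·cos38° = 0 → A_x = 5259.99 × 0.788011 = 4145 N.
ΣF_y = 0: A_y + T·sin38° − 2700 − 2050 = 0 → A_y = 4750 − 5259.99 × 0.615661 = 1512 N.

T = 5260 N, A_x = 4145 N, A_y = 1512 N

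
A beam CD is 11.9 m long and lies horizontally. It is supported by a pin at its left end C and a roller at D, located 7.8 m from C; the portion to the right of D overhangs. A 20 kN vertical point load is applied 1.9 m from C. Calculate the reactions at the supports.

Moments about C: D_y·7.8 − 20·1.9 = 0 → D_y = 38/7.8 = 4.87179 ≈ 4.872 kN.
ΣF_y = 0: C_y + 4.87179 − 20 = 0 → C_y = 15.13 kN.
ΣF_x = 0: no horizontal applied forces, so C_x = 0.

C_x = 0, C_y = 15.13 kN, D_y = 4.872 kN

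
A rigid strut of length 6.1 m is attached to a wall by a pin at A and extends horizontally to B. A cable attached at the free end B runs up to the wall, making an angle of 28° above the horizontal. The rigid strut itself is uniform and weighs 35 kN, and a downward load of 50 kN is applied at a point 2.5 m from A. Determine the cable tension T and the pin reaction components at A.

T = 80.92 kN, A_x = 71.45 kN, A_y = 47.01 kN

ΣM about A: T·sin28°·6.1 − 35·3.05 − 50·2.5 = 0 → T = 231.75/(6.1·0.469472) = 80.9245 ≈ 80.92 kN.
ΣF_x = 0: A_x − T·cos28° = 0 → A_x = 80.9245 × 0.882948 = 71.45 kN.
ΣF_y = 0: A_y + T·sin28° − 35 − 50 = 0 → A_y = 85 − 80.9245 × 0.469472 = 47.01 kN.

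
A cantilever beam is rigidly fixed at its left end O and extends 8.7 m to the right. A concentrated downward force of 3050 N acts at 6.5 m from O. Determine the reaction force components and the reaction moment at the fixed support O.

ΣF_x = 0: O_x = 0.
ΣF_y = 0: O_y − 3050 = 0 → O_y = 3050 N.
ΣM about O: M_O − 3050·6.5 = 0 → M_O = 19820 N·m.

O_x = 0, O_y = 3050 N, M_O = 19820 N·m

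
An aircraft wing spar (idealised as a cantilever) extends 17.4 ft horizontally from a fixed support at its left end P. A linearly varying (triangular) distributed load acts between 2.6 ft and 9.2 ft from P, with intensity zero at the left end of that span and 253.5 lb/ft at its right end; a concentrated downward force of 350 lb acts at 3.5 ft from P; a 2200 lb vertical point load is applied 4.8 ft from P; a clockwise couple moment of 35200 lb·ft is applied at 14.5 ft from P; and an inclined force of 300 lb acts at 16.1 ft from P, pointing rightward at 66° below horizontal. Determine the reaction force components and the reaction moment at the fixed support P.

Resultant of the triangular load: ½ × 253.5 × 6.6 = 836.55 lb, acting at 7 ft from P (one-third of the span from the peak).
ΣF_x = 0: P_x + 300·cos66° = 0 → P_x = -122.0 lb.
ΣF_y = 0: P_y − ½·253.5·6.6 − 350 − 2200 − 300·sin66° = 0 → P_y = 3661 lb.
ΣM about P: M_P − (½·253.5·6.6)·7 − 350·3.5 − 2200·4.8 − 35200 − 300·sin66°·16.1 = 0 → M_P = 57250 lb·ft.

P_x = -122.0 lb, P_y = 3661 lb, M_P = 57250 lb·ft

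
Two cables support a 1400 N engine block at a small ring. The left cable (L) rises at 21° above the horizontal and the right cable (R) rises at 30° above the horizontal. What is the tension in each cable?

T_L = 1560 N, T_R = 1682 N

ΣF_x = 0: −T_L·cos21° + T_R·cos30° = 0 → T_R = 1.07801·T_L.
ΣF_y = 0: T_L·sin21° + T_R·sin30° = 1400.
Substitute: T_L·(0.358368 + 1.07801·0.5) = 1400 → T_L = 1560.11 ≈ 1560 N.
Then T_R = 1.07801 × 1560.11 = 1682 N.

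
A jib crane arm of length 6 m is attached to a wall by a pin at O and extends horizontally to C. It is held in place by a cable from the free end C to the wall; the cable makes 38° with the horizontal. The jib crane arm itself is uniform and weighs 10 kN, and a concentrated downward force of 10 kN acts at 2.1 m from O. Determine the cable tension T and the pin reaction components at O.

T = 13.81 kN, O_x = 10.88 kN, O_y = 11.50 kN

ΣM about O: T·sin38°·6 − 10·3 − 10·2.1 = 0 → T = 51/(6·0.615661) = 13.8063 ≈ 13.81 kN.
ΣF_x = 0: O_x − T·cos38° = 0 → O_x = 13.8063 × 0.788011 = 10.88 kN.
ΣF_y = 0: O_y + T·sin38° − 10 − 10 = 0 → O_y = 20 − 13.8063 × 0.615661 = 11.50 kN.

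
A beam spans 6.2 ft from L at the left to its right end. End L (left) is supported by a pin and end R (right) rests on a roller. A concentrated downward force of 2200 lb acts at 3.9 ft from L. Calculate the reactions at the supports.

L_x = 0, L_y = 816.1 lb, R_y = 1384 lb

ΣM about L: R_y·6.2 − 2200·3.9 = 0 → R_y = 8580/6.2 = 1383.87 ≈ 1384 lb.
ΣF_y = 0: L_y + 1383.87 − 2200 = 0 → L_y = 816.1 lb.
ΣF_x = 0: no horizontal applied forces, so L_x = 0.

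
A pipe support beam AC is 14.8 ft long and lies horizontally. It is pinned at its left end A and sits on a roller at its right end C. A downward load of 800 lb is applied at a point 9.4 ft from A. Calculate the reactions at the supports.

Moments about A: C_y·14.8 − 800·9.4 = 0 → C_y = 7520/14.8 = 508.108 ≈ 508.1 lb.
ΣF_y = 0: A_y + 508.108 − 800 = 0 → A_y = 291.9 lb.
ΣF_x = 0: no horizontal applied forces, so A_x = 0.

A_x = 0, A_y = 291.9 lb, C_y = 508.1 lb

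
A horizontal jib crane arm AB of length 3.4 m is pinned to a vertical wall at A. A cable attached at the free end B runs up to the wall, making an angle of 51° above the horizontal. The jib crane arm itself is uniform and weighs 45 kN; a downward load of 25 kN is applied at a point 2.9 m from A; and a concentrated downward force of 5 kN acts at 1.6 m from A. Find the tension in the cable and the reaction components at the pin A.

ΣM about A: T·sin51°·3.4 − 45·1.7 − 25·2.9 − 5·1.6 = 0 → T = 157/(3.4·0.777146) = 59.418 ≈ 59.42 kN.
ΣF_x = 0: A_x − T·cos51° = 0 → A_x = 59.418 × 0.62932 = 37.39 kN.
ΣF_y = 0: A_y + T·sin51° − 45 − 25 − 5 = 0 → A_y = 75 − 59.418 × 0.777146 = 28.82 kN.

T = 59.42 kN, A_x = 37.39 kN, A_y = 28.82 kN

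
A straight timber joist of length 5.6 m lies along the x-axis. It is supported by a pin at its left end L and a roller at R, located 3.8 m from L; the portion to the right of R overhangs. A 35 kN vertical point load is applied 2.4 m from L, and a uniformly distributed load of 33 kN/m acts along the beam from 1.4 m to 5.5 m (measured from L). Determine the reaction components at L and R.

L_x = 0, L_y = 25.36 kN, R_y = 144.9 kN

Resultant of the distributed load: 33 × 4.1 = 135.3 kN at 3.45 m from L.
ΣM about L: R_y·3.8 − 35·2.4 − (33·4.1)·3.45 = 0 → R_y = 550.785/3.8 = 144.943 ≈ 144.9 kN.
ΣF_y = 0: L_y + 144.943 − 35 − 33·4.1 = 0 → L_y = 25.36 kN.
ΣF_x = 0: no horizontal applied forces, so L_x = 0.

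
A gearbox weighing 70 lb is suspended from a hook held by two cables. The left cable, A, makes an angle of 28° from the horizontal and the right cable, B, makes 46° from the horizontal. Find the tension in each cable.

T_A = 50.59 lb, T_B = 64.30 lb

ΣF_x = 0: −T_A·cos28° + T_B·cos46° = 0 → T_B = 1.27105·T_A.
ΣF_y = 0: T_A·sin28° + T_B·sin46° = 70.
Substitute: T_A·(0.469472 + 1.27105·0.71934) = 70 → T_A = 50.5857 ≈ 50.59 lb.
Then T_B = 1.27105 × 50.5857 = 64.30 lb.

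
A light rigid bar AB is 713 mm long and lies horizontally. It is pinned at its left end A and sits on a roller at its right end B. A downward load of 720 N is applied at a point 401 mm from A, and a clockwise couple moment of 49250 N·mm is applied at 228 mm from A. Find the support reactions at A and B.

Taking moments about A: B_y·713 − 720·401 − 49250 = 0 → B_y = 337970/713 = 474.011 ≈ 474.0 N.
ΣF_y = 0: A_y + 474.011 − 720 = 0 → A_y = 246.0 N.
ΣF_x = 0: no horizontal applied forces, so A_x = 0.

A_x = 0, A_y = 246.0 N, B_y = 474.0 N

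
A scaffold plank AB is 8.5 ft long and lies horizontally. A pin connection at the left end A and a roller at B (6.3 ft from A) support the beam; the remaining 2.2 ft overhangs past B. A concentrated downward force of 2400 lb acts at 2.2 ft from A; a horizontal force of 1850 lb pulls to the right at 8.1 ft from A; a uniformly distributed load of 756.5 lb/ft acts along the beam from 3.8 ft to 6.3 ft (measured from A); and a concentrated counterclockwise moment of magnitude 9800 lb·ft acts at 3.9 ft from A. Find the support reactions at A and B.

A_x = -1850 lb, A_y = 3493 lb, B_y = 798.5 lb

Resultant of the distributed load: 756.5 × 2.5 = 1891.25 lb at 5.05 ft from A.
Moments about A: B_y·6.3 − 2400·2.2 − (756.5·2.5)·5.05 + 9800 = 0 → B_y = 5030.8125/6.3 = 798.542 ≈ 798.5 lb.
ΣF_y = 0: A_y + 798.542 − 2400 − 756.5·2.5 = 0 → A_y = 3493 lb.
ΣF_x = 0: A_x + 1850 = 0 → A_x = -1850 lb.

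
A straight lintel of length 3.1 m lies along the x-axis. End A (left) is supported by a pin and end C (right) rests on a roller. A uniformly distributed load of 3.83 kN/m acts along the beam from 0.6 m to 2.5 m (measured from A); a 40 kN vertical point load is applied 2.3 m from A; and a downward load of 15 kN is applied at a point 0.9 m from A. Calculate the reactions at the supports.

Resultant of the distributed load: 3.83 × 1.9 = 7.277 kN at 1.55 m from A.
Taking moments about A: C_y·3.1 − (3.83·1.9)·1.55 − 40·2.3 − 15·0.9 = 0 → C_y = 116.77935/3.1 = 37.6708 ≈ 37.67 kN.
ΣF_y = 0: A_y + 37.6708 − 3.83·1.9 − 40 − 15 = 0 → A_y = 24.61 kN.
ΣF_x = 0: no horizontal applied forces, so A_x = 0.

A_x = 0, A_y = 24.61 kN, C_y = 37.67 kN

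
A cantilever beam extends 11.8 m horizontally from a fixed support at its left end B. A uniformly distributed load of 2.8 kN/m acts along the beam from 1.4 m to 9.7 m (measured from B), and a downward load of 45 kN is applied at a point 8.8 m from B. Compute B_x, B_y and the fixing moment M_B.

Resultant of the distributed load: 2.8 × 8.3 = 23.24 kN at 5.55 m from B.
ΣF_x = 0: B_x = 0.
ΣF_y = 0: B_y − 2.8·8.3 − 45 = 0 → B_y = 68.24 kN.
ΣM about B: M_B − (2.8·8.3)·5.55 − 45·8.8 = 0 → M_B = 525.0 kN·m.

B_x = 0, B_y = 68.24 kN, M_B = 525.0 kN·m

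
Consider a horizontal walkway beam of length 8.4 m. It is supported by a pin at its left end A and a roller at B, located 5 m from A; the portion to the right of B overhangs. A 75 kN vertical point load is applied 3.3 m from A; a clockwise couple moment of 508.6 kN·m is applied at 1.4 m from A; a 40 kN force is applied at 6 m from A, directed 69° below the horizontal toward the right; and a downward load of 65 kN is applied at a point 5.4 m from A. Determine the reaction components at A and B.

A_x = -14.33 kN, A_y = -88.89 kN, B_y = 266.2 kN

Moments about A: B_y·5 − 75·3.3 − 508.6 − 40·sin69°·6 − 65·5.4 = 0 → B_y = 1331.16/5 = 266.232 ≈ 266.2 kN.
ΣF_y = 0: A_y + 266.232 − 75 − 40·sin69° − 65 = 0 → A_y = -88.89 kN.
ΣF_x = 0: A_x + 40·cos69° = 0 → A_x = -14.33 kN.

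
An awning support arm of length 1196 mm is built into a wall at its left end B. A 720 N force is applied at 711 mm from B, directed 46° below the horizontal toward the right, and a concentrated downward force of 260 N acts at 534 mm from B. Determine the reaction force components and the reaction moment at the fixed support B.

B_x = -500.2 N, B_y = 777.9 N, M_B = 507100 N·mm

ΣF_x = 0: B_x + 720·cos46° = 0 → B_x = -500.2 N.
ΣF_y = 0: B_y − 720·sin46° − 260 = 0 → B_y = 777.9 N.
ΣM about B: M_B − 720·sin46°·711 − 260·534 = 0 → M_B = 507100 N·mm.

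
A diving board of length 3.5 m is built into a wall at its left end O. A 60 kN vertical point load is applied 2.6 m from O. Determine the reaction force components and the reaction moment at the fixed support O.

ΣF_x = 0: O_x = 0.
ΣF_y = 0: O_y − 60 = 0 → O_y = 60.00 kN.
ΣM about O: M_O − 60·2.6 = 0 → M_O = 156.0 kN·m.

O_x = 0, O_y = 60.00 kN, M_O = 156.0 kN·m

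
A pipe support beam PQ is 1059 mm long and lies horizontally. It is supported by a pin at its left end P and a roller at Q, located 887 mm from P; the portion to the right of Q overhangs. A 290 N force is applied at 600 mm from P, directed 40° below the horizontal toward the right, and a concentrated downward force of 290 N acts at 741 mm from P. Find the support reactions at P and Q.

P_x = -222.2 N, P_y = 108.0 N, Q_y = 368.4 N

Moments about P: Q_y·887 − 290·sin40°·600 − 290·741 = 0 → Q_y = 326735/887 = 368.36 ≈ 368.4 N.
ΣF_y = 0: P_y + 368.36 − 290·sin40° − 290 = 0 → P_y = 108.0 N.
ΣF_x = 0: P_x + 290·cos40° = 0 → P_x = -222.2 N.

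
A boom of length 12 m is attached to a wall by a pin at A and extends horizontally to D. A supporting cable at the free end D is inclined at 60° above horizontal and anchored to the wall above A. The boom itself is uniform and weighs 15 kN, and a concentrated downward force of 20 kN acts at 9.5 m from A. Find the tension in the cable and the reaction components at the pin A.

T = 26.94 kN, A_x = 13.47 kN, A_y = 11.67 kN

ΣM about A: T·sin60°·12 − 15·6 − 20·9.5 = 0 → T = 280/(12·0.866025) = 26.943 ≈ 26.94 kN.
ΣF_x = 0: A_x − T·cos60° = 0 → A_x = 26.943 × 0.5 = 13.47 kN.
ΣF_y = 0: A_y + T·sin60° − 15 − 20 = 0 → A_y = 35 − 26.943 × 0.866025 = 11.67 kN.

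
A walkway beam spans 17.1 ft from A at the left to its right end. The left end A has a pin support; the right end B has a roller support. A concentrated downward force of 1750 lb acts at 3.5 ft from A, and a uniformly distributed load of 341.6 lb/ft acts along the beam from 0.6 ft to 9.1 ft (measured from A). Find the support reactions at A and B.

Resultant of the distributed load: 341.6 × 8.5 = 2903.6 lb at 4.85 ft from A.
Taking moments about A: B_y·17.1 − 1750·3.5 − (341.6·8.5)·4.85 = 0 → B_y = 20207.46/17.1 = 1181.72 ≈ 1182 lb.
ΣF_y = 0: A_y + 1181.72 − 1750 − 341.6·8.5 = 0 → A_y = 3472 lb.
ΣF_x = 0: no horizontal applied forces, so A_x = 0.

A_x = 0, A_y = 3472 lb, B_y = 1182 lb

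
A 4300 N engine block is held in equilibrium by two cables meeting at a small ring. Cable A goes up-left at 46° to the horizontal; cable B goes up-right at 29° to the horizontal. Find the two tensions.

T_A = 3894 N, T_B = 3092 N

ΣF_x = 0: −T_A·cos46° + T_B·cos29° = 0 → T_B = 0.79424·T_A.
ΣF_y = 0: T_A·sin46° + T_B·sin29° = 4300.
Substitute: T_A·(0.71934 + 0.79424·0.48481) = 4300 → T_A = 3893.53 ≈ 3894 N.
Then T_B = 0.79424 × 3893.53 = 3092 N.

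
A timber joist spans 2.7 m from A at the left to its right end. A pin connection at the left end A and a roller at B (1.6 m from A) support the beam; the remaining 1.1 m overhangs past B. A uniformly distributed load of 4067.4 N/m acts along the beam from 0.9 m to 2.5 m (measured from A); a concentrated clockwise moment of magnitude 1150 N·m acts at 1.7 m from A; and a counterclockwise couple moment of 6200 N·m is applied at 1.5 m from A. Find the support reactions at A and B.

A_x = 0, A_y = 2750 N, B_y = 3758 N

Resultant of the distributed load: 4067.4 × 1.6 = 6507.84 N at 1.7 m from A.
ΣM about A: B_y·1.6 − (4067.4·1.6)·1.7 − 1150 + 6200 = 0 → B_y = 6013.328/1.6 = 3758.33 ≈ 3758 N.
ΣF_y = 0: A_y + 3758.33 − 4067.4·1.6 = 0 → A_y = 2750 N.
ΣF_x = 0: no horizontal applied forces, so A_x = 0.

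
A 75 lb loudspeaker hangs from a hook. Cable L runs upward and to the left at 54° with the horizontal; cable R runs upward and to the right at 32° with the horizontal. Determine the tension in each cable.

T_L = 63.76 lb, T_R = 44.19 lb

ΣF_x = 0: −T_L·cos54° + T_R·cos32° = 0 → T_R = 0.693104·T_L.
ΣF_y = 0: T_L·sin54° + T_R·sin32° = 75.
Substitute: T_L·(0.809017 + 0.693104·0.529919) = 75 → T_L = 63.7589 ≈ 63.76 lb.
Then T_R = 0.693104 × 63.7589 = 44.19 lb.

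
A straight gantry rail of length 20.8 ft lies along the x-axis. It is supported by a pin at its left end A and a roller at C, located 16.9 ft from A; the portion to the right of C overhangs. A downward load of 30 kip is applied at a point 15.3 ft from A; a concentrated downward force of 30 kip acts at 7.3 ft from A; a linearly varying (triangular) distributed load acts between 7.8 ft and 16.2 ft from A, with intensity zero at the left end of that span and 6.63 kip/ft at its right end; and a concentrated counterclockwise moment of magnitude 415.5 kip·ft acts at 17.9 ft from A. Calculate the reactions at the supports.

Resultant of the triangular load: ½ × 6.63 × 8.4 = 27.846 kip, acting at 13.4 ft from A (one-third of the span from the peak).
Moments about A: C_y·16.9 − 30·15.3 − 30·7.3 − (½·6.63·8.4)·13.4 + 415.5 = 0 → C_y = 635.6364/16.9 = 37.6116 ≈ 37.61 kip.
ΣF_y = 0: A_y + 37.6116 − 30 − 30 − ½·6.63·8.4 = 0 → A_y = 50.23 kip.
ΣF_x = 0: no horizontal applied forces, so A_x = 0.

A_x = 0, A_y = 50.23 kip, C_y = 37.61 kip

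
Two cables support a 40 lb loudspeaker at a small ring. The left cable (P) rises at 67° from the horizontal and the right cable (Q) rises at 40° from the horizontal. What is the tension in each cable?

ΣF_x = 0: −T_P·cos67° + T_Q·cos40° = 0 → T_Q = 0.510063·T_P.
ΣF_y = 0: T_P·sin67° + T_Q·sin40° = 40.
Substitute: T_P·(0.920505 + 0.510063·0.642788) = 40 → T_P = 32.0418 ≈ 32.04 lb.
Then T_Q = 0.510063 × 32.0418 = 16.34 lb.

T_P = 32.04 lb, T_Q = 16.34 lb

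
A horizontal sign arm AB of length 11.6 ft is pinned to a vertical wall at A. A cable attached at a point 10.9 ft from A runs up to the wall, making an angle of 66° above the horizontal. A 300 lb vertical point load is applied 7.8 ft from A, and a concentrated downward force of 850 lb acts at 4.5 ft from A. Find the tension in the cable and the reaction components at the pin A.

ΣM about A: T·sin66°·10.9 − 300·7.8 − 850·4.5 = 0 → T = 6165/(10.9·0.913545) = 619.123 ≈ 619.1 lb.
ΣF_x = 0: A_x − T·cos66° = 0 → A_x = 619.123 × 0.406737 = 251.8 lb.
ΣF_y = 0: A_y + T·sin66° − 300 − 850 = 0 → A_y = 1150 − 619.123 × 0.913545 = 584.4 lb.

T = 619.1 lb, A_x = 251.8 lb, A_y = 584.4 lb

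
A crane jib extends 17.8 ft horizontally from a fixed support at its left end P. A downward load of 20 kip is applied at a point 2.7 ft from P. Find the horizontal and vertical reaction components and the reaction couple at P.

ΣF_x = 0: P_x = 0.
ΣF_y = 0: P_y − 20 = 0 → P_y = 20.00 kip.
ΣM about P: M_P − 20·2.7 = 0 → M_P = 54.00 kip·ft.

P_x = 0, P_y = 20.00 kip, M_P = 54.00 kip·ft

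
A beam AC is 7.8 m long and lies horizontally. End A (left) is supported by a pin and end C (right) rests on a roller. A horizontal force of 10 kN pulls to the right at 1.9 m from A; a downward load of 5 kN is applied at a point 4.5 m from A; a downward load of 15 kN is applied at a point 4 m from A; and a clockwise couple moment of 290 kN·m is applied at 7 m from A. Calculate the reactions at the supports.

Taking moments about A: C_y·7.8 − 5·4.5 − 15·4 − 290 = 0 → C_y = 372.5/7.8 = 47.7564 ≈ 47.76 kN.
ΣF_y = 0: A_y + 47.7564 − 5 − 15 = 0 → A_y = -27.76 kN.
ΣF_x = 0: A_x + 10 = 0 → A_x = -10.00 kN.

A_x = -10.00 kN, A_y = -27.76 kN, C_y = 47.76 kN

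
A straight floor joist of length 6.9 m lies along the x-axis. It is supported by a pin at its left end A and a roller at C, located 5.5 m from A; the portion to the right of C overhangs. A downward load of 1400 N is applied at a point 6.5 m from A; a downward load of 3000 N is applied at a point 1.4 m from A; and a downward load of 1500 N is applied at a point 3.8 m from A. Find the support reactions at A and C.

Moments about A: C_y·5.5 − 1400·6.5 − 3000·1.4 − 1500·3.8 = 0 → C_y = 19000/5.5 = 3454.55 ≈ 3455 N.
ΣF_y = 0: A_y + 3454.55 − 1400 − 3000 − 1500 = 0 → A_y = 2445 N.
ΣF_x = 0: no horizontal applied forces, so A_x = 0.

A_x = 0, A_y = 2445 N, C_y = 3455 N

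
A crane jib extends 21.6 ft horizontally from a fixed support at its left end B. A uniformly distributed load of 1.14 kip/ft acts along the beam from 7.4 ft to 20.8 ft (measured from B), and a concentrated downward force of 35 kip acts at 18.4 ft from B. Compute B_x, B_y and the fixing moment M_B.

B_x = 0, B_y = 50.28 kip, M_B = 859.4 kip·ft

Resultant of the distributed load: 1.14 × 13.4 = 15.276 kip at 14.1 ft from B.
ΣF_x = 0: B_x = 0.
ΣF_y = 0: B_y − 1.14·13.4 − 35 = 0 → B_y = 50.28 kip.
ΣM about B: M_B − (1.14·13.4)·14.1 − 35·18.4 = 0 → M_B = 859.4 kip·ft.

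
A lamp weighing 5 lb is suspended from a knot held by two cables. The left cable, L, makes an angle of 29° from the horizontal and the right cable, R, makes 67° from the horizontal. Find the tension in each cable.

ΣF_x = 0: −T_L·cos29° + T_R·cos67° = 0 → T_R = 2.23842·T_L.
ΣF_y = 0: T_L·sin29° + T_R·sin67° = 5.
Substitute: T_L·(0.48481 + 2.23842·0.920505) = 5 → T_L = 1.96442 ≈ 1.964 lb.
Then T_R = 2.23842 × 1.96442 = 4.397 lb.

T_L = 1.964 lb, T_R = 4.397 lb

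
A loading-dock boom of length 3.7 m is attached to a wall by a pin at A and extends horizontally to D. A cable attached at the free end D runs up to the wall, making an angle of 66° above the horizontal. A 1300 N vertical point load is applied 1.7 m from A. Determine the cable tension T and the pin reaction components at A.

T = 653.8 N, A_x = 265.9 N, A_y = 702.7 N

ΣM about A: T·sin66°·3.7 − 1300·1.7 = 0 → T = 2210/(3.7·0.913545) = 653.824 ≈ 653.8 N.
ΣF_x = 0: A_x − T·cos66° = 0 → A_x = 653.824 × 0.406737 = 265.9 N.
ΣF_y = 0: A_y + T·sin66° − 1300 = 0 → A_y = 1300 − 653.824 × 0.913545 = 702.7 N.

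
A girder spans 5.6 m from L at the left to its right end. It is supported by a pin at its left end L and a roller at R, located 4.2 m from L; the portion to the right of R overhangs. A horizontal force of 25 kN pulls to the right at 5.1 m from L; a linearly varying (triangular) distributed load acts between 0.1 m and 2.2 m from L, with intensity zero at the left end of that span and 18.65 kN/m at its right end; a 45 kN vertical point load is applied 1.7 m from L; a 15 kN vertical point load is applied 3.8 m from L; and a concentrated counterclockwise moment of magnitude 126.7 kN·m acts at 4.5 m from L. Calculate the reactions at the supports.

L_x = -25.00 kN, L_y = 70.97 kN, R_y = 8.613 kN

Resultant of the triangular load: ½ × 18.65 × 2.1 = 19.5825 kN, acting at 1.5 m from L (one-third of the span from the peak).
Moments about L: R_y·4.2 − (½·18.65·2.1)·1.5 − 45·1.7 − 15·3.8 + 126.7 = 0 → R_y = 36.17375/4.2 = 8.6128 ≈ 8.613 kN.
ΣF_y = 0: L_y + 8.6128 − ½·18.65·2.1 − 45 − 15 = 0 → L_y = 70.97 kN.
ΣF_x = 0: L_x + 25 = 0 → L_x = -25.00 kN.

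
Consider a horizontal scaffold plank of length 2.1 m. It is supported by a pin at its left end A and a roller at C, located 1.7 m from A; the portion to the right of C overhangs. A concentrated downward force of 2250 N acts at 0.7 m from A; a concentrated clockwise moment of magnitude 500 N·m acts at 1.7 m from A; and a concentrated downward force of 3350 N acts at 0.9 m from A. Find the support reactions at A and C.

A_x = 0, A_y = 2606 N, C_y = 2994 N

Moments about A: C_y·1.7 − 2250·0.7 − 500 − 3350·0.9 = 0 → C_y = 5090/1.7 = 2994.12 ≈ 2994 N.
ΣF_y = 0: A_y + 2994.12 − 2250 − 3350 = 0 → A_y = 2606 N.
ΣF_x = 0: no horizontal applied forces, so A_x = 0.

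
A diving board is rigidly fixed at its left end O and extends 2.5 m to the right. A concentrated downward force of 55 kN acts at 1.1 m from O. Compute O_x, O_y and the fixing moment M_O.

O_x = 0, O_y = 55.00 kN, M_O = 60.50 kN·m

ΣF_x = 0: O_x = 0.
ΣF_y = 0: O_y − 55 = 0 → O_y = 55.00 kN.
ΣM about O: M_O − 55·1.1 = 0 → M_O = 60.50 kN·m.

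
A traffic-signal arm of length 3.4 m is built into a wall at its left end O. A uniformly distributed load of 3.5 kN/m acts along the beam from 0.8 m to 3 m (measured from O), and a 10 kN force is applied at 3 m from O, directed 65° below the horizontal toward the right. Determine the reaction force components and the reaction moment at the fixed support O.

O_x = -4.226 kN, O_y = 16.76 kN, M_O = 41.82 kN·m

Resultant of the distributed load: 3.5 × 2.2 = 7.7 kN at 1.9 m from O.
ΣF_x = 0: O_x + 10·cos65° = 0 → O_x = -4.226 kN.
ΣF_y = 0: O_y − 3.5·2.2 − 10·sin65° = 0 → O_y = 16.76 kN.
ΣM about O: M_O − (3.5·2.2)·1.9 − 10·sin65°·3 = 0 → M_O = 41.82 kN·m.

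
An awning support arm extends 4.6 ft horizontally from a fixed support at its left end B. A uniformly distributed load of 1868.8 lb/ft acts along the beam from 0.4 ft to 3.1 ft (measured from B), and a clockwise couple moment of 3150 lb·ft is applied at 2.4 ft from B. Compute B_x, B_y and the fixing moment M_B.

Resultant of the distributed load: 1868.8 × 2.7 = 5045.76 lb at 1.75 ft from B.
ΣF_x = 0: B_x = 0.
ΣF_y = 0: B_y − 1868.8·2.7 = 0 → B_y = 5046 lb.
ΣM about B: M_B − (1868.8·2.7)·1.75 − 3150 = 0 → M_B = 11980 lb·ft.

B_x = 0, B_y = 5046 lb, M_B = 11980 lb·ft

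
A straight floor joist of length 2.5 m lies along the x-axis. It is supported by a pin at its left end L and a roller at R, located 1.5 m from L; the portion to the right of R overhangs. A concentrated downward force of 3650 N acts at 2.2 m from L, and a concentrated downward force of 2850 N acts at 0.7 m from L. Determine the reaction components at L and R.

Taking moments about L: R_y·1.5 − 3650·2.2 − 2850·0.7 = 0 → R_y = 10025/1.5 = 6683.33 ≈ 6683 N.
ΣF_y = 0: L_y + 6683.33 − 3650 − 2850 = 0 → L_y = -183.3 N.
ΣF_x = 0: no horizontal applied forces, so L_x = 0.

L_x = 0, L_y = -183.3 N, R_y = 6683 N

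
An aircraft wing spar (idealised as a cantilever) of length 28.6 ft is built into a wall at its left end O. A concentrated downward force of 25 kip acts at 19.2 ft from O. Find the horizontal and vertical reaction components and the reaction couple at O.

O_x = 0, O_y = 25.00 kip, M_O = 480.0 kip·ft

ΣF_x = 0: O_x = 0.
ΣF_y = 0: O_y − 25 = 0 → O_y = 25.00 kip.
ΣM about O: M_O − 25·19.2 = 0 → M_O = 480.0 kip·ft.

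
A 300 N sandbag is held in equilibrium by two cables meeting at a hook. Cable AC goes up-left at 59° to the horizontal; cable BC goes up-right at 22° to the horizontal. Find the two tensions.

T_AC = 281.6 N, T_BC = 156.4 N

ΣF_x = 0: −T_AC·cos59° + T_BC·cos22° = 0 → T_BC = 0.555486·T_AC.
ΣF_y = 0: T_AC·sin59° + T_BC·sin22° = 300.
Substitute: T_AC·(0.857167 + 0.555486·0.374607) = 300 → T_AC = 281.622 ≈ 281.6 N.
Then T_BC = 0.555486 × 281.622 = 156.4 N.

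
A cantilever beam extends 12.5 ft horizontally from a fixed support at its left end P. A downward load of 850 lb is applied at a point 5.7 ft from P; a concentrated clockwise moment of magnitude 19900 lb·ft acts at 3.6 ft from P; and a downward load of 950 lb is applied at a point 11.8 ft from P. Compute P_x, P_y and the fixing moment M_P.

P_x = 0, P_y = 1800 lb, M_P = 35960 lb·ft

ΣF_x = 0: P_x = 0.
ΣF_y = 0: P_y − 850 − 950 = 0 → P_y = 1800 lb.
ΣM about P: M_P − 850·5.7 − 19900 − 950·11.8 = 0 → M_P = 35960 lb·ft.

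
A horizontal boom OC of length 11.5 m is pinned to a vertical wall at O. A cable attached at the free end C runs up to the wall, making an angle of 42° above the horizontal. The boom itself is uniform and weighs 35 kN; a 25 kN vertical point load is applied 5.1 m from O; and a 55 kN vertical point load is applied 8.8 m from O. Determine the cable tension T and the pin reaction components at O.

ΣM about O: T·sin42°·11.5 − 35·5.75 − 25·5.1 − 55·8.8 = 0 → T = 812.75/(11.5·0.669131) = 105.62 ≈ 105.6 kN.
ΣF_x = 0: O_x − T·cos42° = 0 → O_x = 105.62 × 0.743145 = 78.49 kN.
ΣF_y = 0: O_y + T·sin42° − 35 − 25 − 55 = 0 → O_y = 115 − 105.62 × 0.669131 = 44.33 kN.

T = 105.6 kN, O_x = 78.49 kN, O_y = 44.33 kN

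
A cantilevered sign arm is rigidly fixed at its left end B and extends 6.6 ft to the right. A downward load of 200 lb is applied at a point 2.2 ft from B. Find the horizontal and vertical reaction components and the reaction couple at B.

B_x = 0, B_y = 200.0 lb, M_B = 440.0 lb·ft

ΣF_x = 0: B_x = 0.
ΣF_y = 0: B_y − 200 = 0 → B_y = 200.0 lb.
ΣM about B: M_B − 200·2.2 = 0 → M_B = 440.0 lb·ft.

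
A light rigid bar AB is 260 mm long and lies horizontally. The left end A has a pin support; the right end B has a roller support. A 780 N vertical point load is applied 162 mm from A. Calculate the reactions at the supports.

Moments about A: B_y·260 − 780·162 = 0 → B_y = 126360/260 = 486.0 N.
ΣF_y = 0: A_y + 486 − 780 = 0 → A_y = 294.0 N.
ΣF_x = 0: no horizontal applied forces, so A_x = 0.

A_x = 0, A_y = 294.0 N, B_y = 486.0 N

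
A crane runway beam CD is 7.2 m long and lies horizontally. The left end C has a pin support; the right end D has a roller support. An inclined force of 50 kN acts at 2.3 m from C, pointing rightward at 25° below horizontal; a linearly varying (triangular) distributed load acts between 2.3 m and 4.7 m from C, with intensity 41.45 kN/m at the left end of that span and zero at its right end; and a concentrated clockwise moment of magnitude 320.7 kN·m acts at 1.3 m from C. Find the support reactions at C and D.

Resultant of the triangular load: ½ × 41.45 × 2.4 = 49.74 kN, acting at 3.1 m from C (one-third of the span from the peak).
ΣM about C: D_y·7.2 − 50·sin25°·2.3 − (½·41.45·2.4)·3.1 − 320.7 = 0 → D_y = 523.495/7.2 = 72.7076 ≈ 72.71 kN.
ΣF_y = 0: C_y + 72.7076 − 50·sin25° − ½·41.45·2.4 = 0 → C_y = -1.837 kN.
ΣF_x = 0: C_x + 50·cos25° = 0 → C_x = -45.32 kN.

C_x = -45.32 kN, C_y = -1.837 kN, D_y = 72.71 kN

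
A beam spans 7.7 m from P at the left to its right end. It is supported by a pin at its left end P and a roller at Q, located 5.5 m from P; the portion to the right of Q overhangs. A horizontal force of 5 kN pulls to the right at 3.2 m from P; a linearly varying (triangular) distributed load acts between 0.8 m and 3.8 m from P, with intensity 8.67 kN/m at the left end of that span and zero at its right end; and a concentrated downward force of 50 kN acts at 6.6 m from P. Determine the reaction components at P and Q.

P_x = -5.000 kN, P_y = -1.251 kN, Q_y = 64.26 kN

Resultant of the triangular load: ½ × 8.67 × 3 = 13.005 kN, acting at 1.8 m from P (one-third of the span from the peak).
Moments about P: Q_y·5.5 − (½·8.67·3)·1.8 − 50·6.6 = 0 → Q_y = 353.409/5.5 = 64.2562 ≈ 64.26 kN.
ΣF_y = 0: P_y + 64.2562 − ½·8.67·3 − 50 = 0 → P_y = -1.251 kN.
ΣF_x = 0: P_x + 5 = 0 → P_x = -5.000 kN.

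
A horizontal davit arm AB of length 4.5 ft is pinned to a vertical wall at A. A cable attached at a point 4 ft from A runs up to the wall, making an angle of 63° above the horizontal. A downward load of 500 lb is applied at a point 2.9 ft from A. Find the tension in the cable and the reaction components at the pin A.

T = 406.8 lb, A_x = 184.7 lb, A_y = 137.5 lb

ΣM about A: T·sin63°·4 − 500·2.9 = 0 → T = 1450/(4·0.891007) = 406.843 ≈ 406.8 lb.
ΣF_x = 0: A_x − T·cos63° = 0 → A_x = 406.843 × 0.45399 = 184.7 lb.
ΣF_y = 0: A_y + T·sin63° − 500 = 0 → A_y = 500 − 406.843 × 0.891007 = 137.5 lb.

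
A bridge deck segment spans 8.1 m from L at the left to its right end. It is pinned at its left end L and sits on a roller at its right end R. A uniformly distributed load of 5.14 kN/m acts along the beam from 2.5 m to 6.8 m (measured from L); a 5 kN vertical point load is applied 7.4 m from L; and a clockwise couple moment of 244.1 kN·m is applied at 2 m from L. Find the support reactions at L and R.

Resultant of the distributed load: 5.14 × 4.3 = 22.102 kN at 4.65 m from L.
Moments about L: R_y·8.1 − (5.14·4.3)·4.65 − 5·7.4 − 244.1 = 0 → R_y = 383.8743/8.1 = 47.3919 ≈ 47.39 kN.
ΣF_y = 0: L_y + 47.3919 − 5.14·4.3 − 5 = 0 → L_y = -20.29 kN.
ΣF_x = 0: no horizontal applied forces, so L_x = 0.

L_x = 0, L_y = -20.29 kN, R_y = 47.39 kN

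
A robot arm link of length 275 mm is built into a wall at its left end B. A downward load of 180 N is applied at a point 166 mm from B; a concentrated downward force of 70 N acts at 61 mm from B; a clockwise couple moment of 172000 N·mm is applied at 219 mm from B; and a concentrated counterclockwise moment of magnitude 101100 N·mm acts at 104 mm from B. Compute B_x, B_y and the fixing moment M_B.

B_x = 0, B_y = 250.0 N, M_B = 105000 N·mm

ΣF_x = 0: B_x = 0.
ΣF_y = 0: B_y − 180 − 70 = 0 → B_y = 250.0 N.
ΣM about B: M_B − 180·166 − 70·61 − 172000 + 101100 = 0 → M_B = 105000 N·mm.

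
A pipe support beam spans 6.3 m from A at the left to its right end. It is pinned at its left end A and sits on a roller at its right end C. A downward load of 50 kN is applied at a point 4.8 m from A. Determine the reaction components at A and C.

Moments about A: C_y·6.3 − 50·4.8 = 0 → C_y = 240/6.3 = 38.0952 ≈ 38.10 kN.
ΣF_y = 0: A_y + 38.0952 − 50 = 0 → A_y = 11.90 kN.
ΣF_x = 0: no horizontal applied forces, so A_x = 0.

A_x = 0, A_y = 11.90 kN, C_y = 38.10 kN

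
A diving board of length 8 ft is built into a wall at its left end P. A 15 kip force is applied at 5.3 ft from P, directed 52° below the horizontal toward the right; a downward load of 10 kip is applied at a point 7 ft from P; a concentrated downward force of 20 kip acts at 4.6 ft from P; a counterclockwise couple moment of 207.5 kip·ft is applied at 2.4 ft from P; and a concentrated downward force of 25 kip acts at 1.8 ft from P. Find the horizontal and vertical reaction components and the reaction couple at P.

ΣF_x = 0: P_x + 15·cos52° = 0 → P_x = -9.235 kip.
ΣF_y = 0: P_y − 15·sin52° − 10 − 20 − 25 = 0 → P_y = 66.82 kip.
ΣM about P: M_P − 15·sin52°·5.3 − 10·7 − 20·4.6 + 207.5 − 25·1.8 = 0 → M_P = 62.15 kip·ft.

P_x = -9.235 kip, P_y = 66.82 kip, M_P = 62.15 kip·ft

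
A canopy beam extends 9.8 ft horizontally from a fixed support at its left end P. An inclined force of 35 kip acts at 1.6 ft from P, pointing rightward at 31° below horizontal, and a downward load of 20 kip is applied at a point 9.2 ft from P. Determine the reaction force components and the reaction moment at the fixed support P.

P_x = -30.00 kip, P_y = 38.03 kip, M_P = 212.8 kip·ft

ΣF_x = 0: P_x + 35·cos31° = 0 → P_x = -30.00 kip.
ΣF_y = 0: P_y − 35·sin31° − 20 = 0 → P_y = 38.03 kip.
ΣM about P: M_P − 35·sin31°·1.6 − 20·9.2 = 0 → M_P = 212.8 kip·ft.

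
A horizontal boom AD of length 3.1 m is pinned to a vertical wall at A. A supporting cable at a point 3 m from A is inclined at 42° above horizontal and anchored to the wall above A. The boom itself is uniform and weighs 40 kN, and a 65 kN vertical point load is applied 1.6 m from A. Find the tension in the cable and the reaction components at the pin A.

ΣM about A: T·sin42°·3 − 40·1.55 − 65·1.6 = 0 → T = 166/(3·0.669131) = 82.6943 ≈ 82.69 kN.
ΣF_x = 0: A_x − T·cos42° = 0 → A_x = 82.6943 × 0.743145 = 61.45 kN.
ΣF_y = 0: A_y + T·sin42° − 40 − 65 = 0 → A_y = 105 − 82.6943 × 0.669131 = 49.67 kN.

T = 82.69 kN, A_x = 61.45 kN, A_y = 49.67 kN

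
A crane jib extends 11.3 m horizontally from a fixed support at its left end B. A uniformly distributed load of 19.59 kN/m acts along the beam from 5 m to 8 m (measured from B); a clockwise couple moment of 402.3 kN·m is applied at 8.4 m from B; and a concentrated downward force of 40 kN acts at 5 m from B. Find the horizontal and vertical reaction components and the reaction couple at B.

Resultant of the distributed load: 19.59 × 3 = 58.77 kN at 6.5 m from B.
ΣF_x = 0: B_x = 0.
ΣF_y = 0: B_y − 19.59·3 − 40 = 0 → B_y = 98.77 kN.
ΣM about B: M_B − (19.59·3)·6.5 − 402.3 − 40·5 = 0 → M_B = 984.3 kN·m.

B_x = 0, B_y = 98.77 kN, M_B = 984.3 kN·m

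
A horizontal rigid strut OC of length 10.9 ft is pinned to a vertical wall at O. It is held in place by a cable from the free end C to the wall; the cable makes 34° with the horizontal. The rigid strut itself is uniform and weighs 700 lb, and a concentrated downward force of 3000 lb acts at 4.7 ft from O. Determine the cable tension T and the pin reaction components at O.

T = 2939 lb, O_x = 2437 lb, O_y = 2056 lb

ΣM about O: T·sin34°·10.9 − 700·5.45 − 3000·4.7 = 0 → T = 17915/(10.9·0.559193) = 2939.2 ≈ 2939 lb.
ΣF_x = 0: O_x − T·cos34° = 0 → O_x = 2939.2 × 0.829038 = 2437 lb.
ΣF_y = 0: O_y + T·sin34° − 700 − 3000 = 0 → O_y = 3700 − 2939.2 × 0.559193 = 2056 lb.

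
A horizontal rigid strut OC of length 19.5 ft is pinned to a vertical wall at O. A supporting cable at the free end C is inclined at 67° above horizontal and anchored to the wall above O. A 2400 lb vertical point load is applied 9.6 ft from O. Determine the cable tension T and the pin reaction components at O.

ΣM about O: T·sin67°·19.5 − 2400·9.6 = 0 → T = 23040/(19.5·0.920505) = 1283.58 ≈ 1284 lb.
ΣF_x = 0: O_x − T·cos67° = 0 → O_x = 1283.58 × 0.390731 = 501.5 lb.
ΣF_y = 0: O_y + T·sin67° − 2400 = 0 → O_y = 2400 − 1283.58 × 0.920505 = 1218 lb.

T = 1284 lb, O_x = 501.5 lb, O_y = 1218 lb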